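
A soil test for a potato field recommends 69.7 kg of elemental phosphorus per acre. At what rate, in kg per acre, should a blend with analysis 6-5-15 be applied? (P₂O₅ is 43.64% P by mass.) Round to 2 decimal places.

As P₂O₅: 69.7 / 0.4364 = 159.716 kg per acre.
Product per acre = 159.716 / 5% = 3194.317 kg.

3194.32 kg of product per acre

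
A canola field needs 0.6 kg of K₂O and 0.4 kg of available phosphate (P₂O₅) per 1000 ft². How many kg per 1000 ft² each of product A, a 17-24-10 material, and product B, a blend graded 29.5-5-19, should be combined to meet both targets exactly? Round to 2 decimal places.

Let a = kg of product A, b = kg of product B (per 1000 ft²).
K₂O: 0.1·a + 0.19·b = 0.6
P₂O₅: 0.24·a + 0.05·b = 0.4
Eliminate a: (row1) − 0.1/0.24·(row2) → 0.169167·b = 0.433333, so b = 2.56158.
Back-substitute: a = (0.6 − 0.19·2.56158) / 0.1 = 1.133.

1.13 kg product A, 2.56 kg product B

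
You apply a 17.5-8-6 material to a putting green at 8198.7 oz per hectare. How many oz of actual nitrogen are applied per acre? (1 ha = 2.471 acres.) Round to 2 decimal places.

580.64 oz N per acre

nitrogen per hectare = 8198.7 × 17.5% = 1434.77 oz.
Convert to per acre: 1434.77 × 0.404694 = 580.644 oz.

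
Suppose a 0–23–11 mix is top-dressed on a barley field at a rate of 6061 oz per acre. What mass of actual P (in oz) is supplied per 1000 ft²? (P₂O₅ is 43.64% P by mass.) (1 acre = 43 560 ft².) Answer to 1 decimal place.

P₂O₅ per acre = 6061 × 23% = 1394.03 oz.
Elemental P = 1394.03 × 0.4364 = 608.355 oz per acre.
Convert to per 1000 ft²: 608.355 × 0.0229568 = 13.9659 oz.

14.0 oz P per thousand sq ft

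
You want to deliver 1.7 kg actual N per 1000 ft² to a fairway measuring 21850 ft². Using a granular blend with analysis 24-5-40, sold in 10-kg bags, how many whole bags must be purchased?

16 bags

Product per 1000 ft² = 1.7 / 24% = 7.08333 kg.
Total product = 7.08333 × 21850 / 1000 = 154.771 kg.
Bags = ⌈154.771 / 10⌉ = 16.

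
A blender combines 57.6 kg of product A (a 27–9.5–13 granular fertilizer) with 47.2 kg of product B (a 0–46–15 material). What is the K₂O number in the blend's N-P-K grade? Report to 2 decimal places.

13.90% K₂O

Total mass = 57.6 + 47.2 = 104.8 kg.
K₂O mass = 13%×57.6 + 15%×47.2 = 14.568 kg.
% K₂O = 14.568 / 104.8 = 13.9008%.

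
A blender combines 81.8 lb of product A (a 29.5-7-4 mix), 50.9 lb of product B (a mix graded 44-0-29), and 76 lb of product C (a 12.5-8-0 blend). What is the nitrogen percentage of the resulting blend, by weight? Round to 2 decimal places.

26.85% N

Total mass = 81.8 + 50.9 + 76 = 208.7 lb.
N mass = 29.5%×81.8 + 44%×50.9 + 12.5%×76 = 56.027 lb.
% N = 56.027 / 208.7 = 26.8457%.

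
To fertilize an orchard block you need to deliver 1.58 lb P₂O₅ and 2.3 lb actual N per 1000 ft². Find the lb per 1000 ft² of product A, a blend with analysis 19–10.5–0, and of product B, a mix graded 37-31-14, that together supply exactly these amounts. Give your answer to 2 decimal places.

6.40 lb product A, 2.93 lb product B

Let a = lb of product A, b = lb of product B (per 1000 ft²).
P₂O₅: 0.105·a + 0.31·b = 1.58
N: 0.19·a + 0.37·b = 2.3
Solving simultaneously: a = 6.40399, b = 2.92768.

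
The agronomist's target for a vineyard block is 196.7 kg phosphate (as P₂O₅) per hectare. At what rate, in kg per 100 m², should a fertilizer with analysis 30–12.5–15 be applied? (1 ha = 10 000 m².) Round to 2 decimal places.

15.74 kg of product per hundred sq m

Product per hectare = 196.7 / 12.5% = 1573.6 kg.
Convert to per 100 m²: 1573.6 × 0.01 = 15.736 kg.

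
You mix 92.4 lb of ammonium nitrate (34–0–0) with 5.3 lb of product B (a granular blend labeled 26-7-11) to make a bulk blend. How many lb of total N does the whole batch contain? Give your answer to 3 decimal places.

32.794 lb N

N mass = 34%×92.4 + 26%×5.3 = 32.794 lb.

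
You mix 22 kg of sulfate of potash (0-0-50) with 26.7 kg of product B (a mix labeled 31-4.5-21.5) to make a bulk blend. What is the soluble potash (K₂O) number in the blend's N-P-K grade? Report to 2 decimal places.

34.37% K₂O

Total mass = 22 + 26.7 = 48.7 kg.
K₂O mass = 50%×22 + 21.5%×26.7 = 16.7405 kg.
% K₂O = 16.7405 / 48.7 = 34.3747%.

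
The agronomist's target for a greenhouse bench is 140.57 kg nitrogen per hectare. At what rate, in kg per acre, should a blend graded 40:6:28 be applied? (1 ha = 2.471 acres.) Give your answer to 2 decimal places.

Product per hectare = 140.57 / 40% = 351.425 kg.
Convert to per acre: 351.425 × 0.404694 = 142.2197 kg.

142.22 kg of product per acre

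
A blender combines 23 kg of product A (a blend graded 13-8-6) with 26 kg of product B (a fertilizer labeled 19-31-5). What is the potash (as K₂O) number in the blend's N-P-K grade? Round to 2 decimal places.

5.47% K₂O

Total mass = 23 + 26 = 49 kg.
K₂O mass = 6%×23 + 5%×26 = 2.68 kg.
% K₂O = 2.68 / 49 = 5.46939%.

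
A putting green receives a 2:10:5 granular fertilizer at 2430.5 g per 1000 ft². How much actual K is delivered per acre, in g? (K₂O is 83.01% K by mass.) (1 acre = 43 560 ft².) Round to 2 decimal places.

K₂O per 1000 ft² = 2430.5 × 5% = 121.525 g.
Elemental K = 121.525 × 0.8301 = 100.878 g per 1000 ft².
Convert to per acre: 100.878 × 43.56 = 4394.241 g.

4394.24 g K per acre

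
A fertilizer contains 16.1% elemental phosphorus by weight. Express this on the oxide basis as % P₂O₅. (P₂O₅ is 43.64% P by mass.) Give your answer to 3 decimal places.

%P₂O₅ = 16.1 / 0.4364 = 36.8928%.

36.893% P₂O₅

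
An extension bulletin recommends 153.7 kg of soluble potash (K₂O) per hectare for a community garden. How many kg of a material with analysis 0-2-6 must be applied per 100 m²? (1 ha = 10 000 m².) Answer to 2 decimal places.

Product per hectare = 153.7 / 6% = 2561.67 kg.
Convert to per 100 m²: 2561.67 × 0.01 = 25.6167 kg.

25.62 kg of product per hundred sq m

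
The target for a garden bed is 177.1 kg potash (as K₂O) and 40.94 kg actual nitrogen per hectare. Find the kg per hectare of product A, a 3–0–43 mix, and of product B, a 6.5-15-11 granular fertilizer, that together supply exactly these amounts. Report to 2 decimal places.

284.30 kg product A, 498.63 kg product B

With a, b = kg per hectare of product A and product B:
K₂O: 0.43·a + 0.11·b = 177.1
N: 0.03·a + 0.065·b = 40.94
Eliminate a: (row1) − 0.43/0.03·(row2) → -0.821667·b = -409.707, so b = 498.629.
Back-substitute: a = (177.1 − 0.11·498.629) / 0.43 = 284.304.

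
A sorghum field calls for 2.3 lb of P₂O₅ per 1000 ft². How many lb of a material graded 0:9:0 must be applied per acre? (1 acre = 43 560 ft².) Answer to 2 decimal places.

Product per 1000 ft² = 2.3 / 9% = 25.5556 lb.
Convert to per acre: 25.5556 × 43.56 = 1113.2 lb.

1113.20 lb of product per acre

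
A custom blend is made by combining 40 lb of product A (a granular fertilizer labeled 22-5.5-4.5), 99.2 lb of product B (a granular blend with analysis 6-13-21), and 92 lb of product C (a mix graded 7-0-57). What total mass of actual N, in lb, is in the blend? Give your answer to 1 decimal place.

N mass = 22%×40 + 6%×99.2 + 7%×92 = 21.192 lb.

21.2 lb N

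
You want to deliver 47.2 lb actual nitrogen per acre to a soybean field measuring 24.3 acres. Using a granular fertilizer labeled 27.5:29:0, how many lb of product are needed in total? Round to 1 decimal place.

Product per acre = 47.2 / 27.5% = 171.636 lb.
Total product = 171.636 × 24.3 = 4170.76 lb.

4170.8 lb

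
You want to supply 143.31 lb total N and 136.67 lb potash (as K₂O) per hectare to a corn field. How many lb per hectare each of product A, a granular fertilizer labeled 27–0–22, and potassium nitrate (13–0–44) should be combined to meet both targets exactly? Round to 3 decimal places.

502.099 lb product A, 59.564 lb potassium nitrate

With a, b = lb per hectare of product A and potassium nitrate:
N: 0.27·a + 0.13·b = 143.31
K₂O: 0.22·a + 0.44·b = 136.67
From row1: a = (143.31 − 0.13·b) / 0.27.
Into row2: 0.22·(143.31 − 0.13·b)/0.27 + 0.44·b = 136.67 → b = 59.5643, a = 502.0987.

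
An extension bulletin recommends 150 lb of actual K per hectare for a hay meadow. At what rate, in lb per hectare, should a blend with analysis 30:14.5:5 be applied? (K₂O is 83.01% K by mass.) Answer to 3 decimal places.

As K₂O: 150 / 0.8301 = 180.701 lb per hectare.
Product per hectare = 180.701 / 5% = 3614.0224 lb.

3614.022 lb of product per hectare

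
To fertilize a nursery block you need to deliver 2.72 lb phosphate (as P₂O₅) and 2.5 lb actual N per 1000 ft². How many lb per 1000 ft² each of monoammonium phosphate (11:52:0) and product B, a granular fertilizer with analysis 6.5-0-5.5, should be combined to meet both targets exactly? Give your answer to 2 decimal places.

Per-1000 ft² balance (a = monoammonium phosphate, b = product B):
P₂O₅: 0.52·a + 0·b = 2.72
N: 0.11·a + 0.065·b = 2.5
From row1: a = (2.72 − 0·b) / 0.52.
Into row2: 0.11·(2.72 − 0·b)/0.52 + 0.065·b = 2.5 → b = 29.6095, a = 5.23077.

5.23 lb monoammonium phosphate, 29.61 lb product B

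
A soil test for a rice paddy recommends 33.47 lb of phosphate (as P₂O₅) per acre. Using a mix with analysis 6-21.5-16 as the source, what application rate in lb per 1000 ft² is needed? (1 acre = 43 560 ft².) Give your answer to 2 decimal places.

3.57 lb of product per thousand sq ft

Product per acre = 33.47 / 21.5% = 155.674 lb.
Convert to per 1000 ft²: 155.674 × 0.0229568 = 3.57379 lb.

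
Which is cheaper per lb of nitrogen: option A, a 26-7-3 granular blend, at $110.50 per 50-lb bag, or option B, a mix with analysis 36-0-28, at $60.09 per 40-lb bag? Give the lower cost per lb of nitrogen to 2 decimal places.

option A: N per bag = 50 × 26% = 13 lb; cost = 110.50 / 13 = $8.5000/lb N.
option B: N per bag = 40 × 36% = 14.4 lb; cost = 60.09 / 14.4 = $4.1729/lb N.
option B is cheaper.

$4.17 per lb N (option B)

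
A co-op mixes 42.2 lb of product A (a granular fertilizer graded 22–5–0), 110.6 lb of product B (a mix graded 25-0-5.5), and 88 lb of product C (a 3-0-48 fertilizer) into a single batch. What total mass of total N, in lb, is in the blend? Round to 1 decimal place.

N mass = 22%×42.2 + 25%×110.6 + 3%×88 = 39.574 lb.

39.6 lb N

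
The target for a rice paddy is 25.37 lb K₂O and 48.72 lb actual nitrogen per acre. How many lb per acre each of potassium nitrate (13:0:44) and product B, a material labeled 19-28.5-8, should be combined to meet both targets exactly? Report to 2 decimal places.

12.61 lb potassium nitrate, 247.80 lb product B

With a, b = lb per acre of potassium nitrate and product B:
K₂O: 0.44·a + 0.08·b = 25.37
N: 0.13·a + 0.19·b = 48.72
Eliminate b: (row1) − 0.08/0.19·(row2) → 0.385263·a = 4.85632, so a = 12.6052.
Then b = (48.72 − 0.13·12.6052) / 0.19 = 247.796.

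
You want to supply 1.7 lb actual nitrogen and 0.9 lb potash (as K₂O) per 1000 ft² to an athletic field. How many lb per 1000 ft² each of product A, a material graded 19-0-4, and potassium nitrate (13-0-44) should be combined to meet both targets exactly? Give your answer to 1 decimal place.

With a, b = lb per 1000 ft² of product A and potassium nitrate:
N: 0.19·a + 0.13·b = 1.7
K₂O: 0.04·a + 0.44·b = 0.9
From row1: a = (1.7 − 0.13·b) / 0.19.
Into row2: 0.04·(1.7 − 0.13·b)/0.19 + 0.44·b = 0.9 → b = 1.31378, a = 8.04847.

8.0 lb product A, 1.3 lb potassium nitrate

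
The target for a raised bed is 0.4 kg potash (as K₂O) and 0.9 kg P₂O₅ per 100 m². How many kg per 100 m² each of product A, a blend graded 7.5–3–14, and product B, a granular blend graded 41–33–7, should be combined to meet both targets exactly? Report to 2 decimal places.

1.56 kg product A, 2.59 kg product B

With a, b = kg per 100 m² of product A and product B:
K₂O: 0.14·a + 0.07·b = 0.4
P₂O₅: 0.03·a + 0.33·b = 0.9
Eliminate b: (row1) − 0.07/0.33·(row2) → 0.133636·a = 0.209091, so a = 1.56463.
Then b = (0.9 − 0.03·1.56463) / 0.33 = 2.58503.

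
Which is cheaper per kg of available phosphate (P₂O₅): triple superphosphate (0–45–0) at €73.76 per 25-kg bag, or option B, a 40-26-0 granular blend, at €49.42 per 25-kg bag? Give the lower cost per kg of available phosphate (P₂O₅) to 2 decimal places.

triple superphosphate: P₂O₅ per bag = 25 × 45% = 11.25 kg; cost = 73.76 / 11.25 = €6.5564/kg P₂O₅.
option B: P₂O₅ per bag = 25 × 26% = 6.5 kg; cost = 49.42 / 6.5 = €7.6031/kg P₂O₅.
triple superphosphate is cheaper.

€6.56 per kg P₂O₅ (triple superphosphate)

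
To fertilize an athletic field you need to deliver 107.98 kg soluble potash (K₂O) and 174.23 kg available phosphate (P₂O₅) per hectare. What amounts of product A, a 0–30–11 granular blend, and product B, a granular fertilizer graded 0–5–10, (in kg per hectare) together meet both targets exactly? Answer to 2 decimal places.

Per-hectare balance (a = product A, b = product B):
K₂O: 0.11·a + 0.1·b = 107.98
P₂O₅: 0.3·a + 0.05·b = 174.23
Eliminate a: (row1) − 0.11/0.3·(row2) → 0.0816667·b = 44.0957, so b = 539.947.
Back-substitute: a = (107.98 − 0.1·539.947) / 0.11 = 490.776.

490.78 kg product A, 539.95 kg product B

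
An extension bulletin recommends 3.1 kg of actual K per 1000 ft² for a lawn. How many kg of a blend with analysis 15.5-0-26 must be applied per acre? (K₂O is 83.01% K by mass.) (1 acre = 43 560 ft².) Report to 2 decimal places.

625.67 kg of product per acre

As K₂O: 3.1 / 0.8301 = 3.73449 kg per 1000 ft².
Product per 1000 ft² = 3.73449 / 26% = 14.3634 kg.
Convert to per acre: 14.3634 × 43.56 = 625.671 kg.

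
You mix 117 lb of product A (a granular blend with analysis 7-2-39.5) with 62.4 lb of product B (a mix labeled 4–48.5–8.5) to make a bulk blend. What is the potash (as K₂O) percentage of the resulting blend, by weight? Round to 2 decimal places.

Total mass = 117 + 62.4 = 179.4 lb.
K₂O mass = 39.5%×117 + 8.5%×62.4 = 51.519 lb.
% K₂O = 51.519 / 179.4 = 28.7174%.

28.72% K₂O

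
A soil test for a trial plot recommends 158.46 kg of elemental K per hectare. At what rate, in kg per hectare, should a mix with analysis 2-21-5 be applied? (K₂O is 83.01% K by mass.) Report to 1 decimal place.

3817.9 kg of product per hectare

As K₂O: 158.46 / 0.8301 = 190.893 kg per hectare.
Product per hectare = 190.893 / 5% = 3817.85 kg.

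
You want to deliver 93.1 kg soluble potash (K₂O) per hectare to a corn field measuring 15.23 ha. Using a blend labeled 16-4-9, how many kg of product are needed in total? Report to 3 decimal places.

Product per hectare = 93.1 / 9% = 1034.44 kg.
Total product = 1034.44 × 15.23 = 15754.5889 kg.

15754.589 kg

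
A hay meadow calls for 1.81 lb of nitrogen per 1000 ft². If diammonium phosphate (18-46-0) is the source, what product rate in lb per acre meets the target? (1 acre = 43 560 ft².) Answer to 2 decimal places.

Product per 1000 ft² = 1.81 / 18% = 10.0556 lb.
Convert to per acre: 10.0556 × 43.56 = 438.02 lb.

438.02 lb of product per acre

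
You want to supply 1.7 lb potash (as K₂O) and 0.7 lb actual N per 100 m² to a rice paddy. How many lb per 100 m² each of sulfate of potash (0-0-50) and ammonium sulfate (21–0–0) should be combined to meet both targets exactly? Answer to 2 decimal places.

3.40 lb sulfate of potash, 3.33 lb ammonium sulfate

Per-100 m² balance (a = sulfate of potash, b = ammonium sulfate):
K₂O: 0.5·a + 0·b = 1.7
N: 0·a + 0.21·b = 0.7
Solving simultaneously: a = 3.4, b = 3.33333.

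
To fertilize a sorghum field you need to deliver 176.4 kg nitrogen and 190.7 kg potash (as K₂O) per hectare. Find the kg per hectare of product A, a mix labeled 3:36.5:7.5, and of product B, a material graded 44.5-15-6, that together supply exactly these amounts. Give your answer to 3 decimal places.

2352.415 kg product A, 237.815 kg product B

Let a = kg of product A, b = kg of product B (per hectare).
N: 0.03·a + 0.445·b = 176.4
K₂O: 0.075·a + 0.06·b = 190.7
Eliminate a: (row1) − 0.03/0.075·(row2) → 0.421·b = 100.12, so b = 237.8147.
Back-substitute: a = (176.4 − 0.445·237.8147) / 0.03 = 2352.4149.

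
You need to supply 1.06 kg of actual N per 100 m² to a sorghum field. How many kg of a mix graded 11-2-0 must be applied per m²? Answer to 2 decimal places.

0.10 kg of product per sq m

Product per 100 m² = 1.06 / 11% = 9.63636 kg.
Convert to per m²: 9.63636 × 0.01 = 0.0963636 kg.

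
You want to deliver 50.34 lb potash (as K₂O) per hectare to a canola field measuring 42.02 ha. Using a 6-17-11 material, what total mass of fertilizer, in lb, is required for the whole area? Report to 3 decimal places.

Product per hectare = 50.34 / 11% = 457.636 lb.
Total product = 457.636 × 42.02 = 19229.88 lb.

19229.880 lb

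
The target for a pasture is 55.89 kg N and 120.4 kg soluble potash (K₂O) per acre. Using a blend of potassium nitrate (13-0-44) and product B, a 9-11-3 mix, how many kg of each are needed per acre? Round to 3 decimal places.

256.563 kg potassium nitrate, 250.409 kg product B

Per-acre balance (a = potassium nitrate, b = product B):
N: 0.13·a + 0.09·b = 55.89
K₂O: 0.44·a + 0.03·b = 120.4
Eliminate b: (row1) − 0.09/0.03·(row2) → -1.19·a = -305.31, so a = 256.56303.
Then b = (120.4 − 0.44·256.56303) / 0.03 = 250.40896.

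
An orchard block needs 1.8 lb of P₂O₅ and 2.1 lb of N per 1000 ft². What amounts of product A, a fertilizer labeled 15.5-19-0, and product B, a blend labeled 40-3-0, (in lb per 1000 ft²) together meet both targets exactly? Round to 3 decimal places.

With a, b = lb per 1000 ft² of product A and product B:
P₂O₅: 0.19·a + 0.03·b = 1.8
N: 0.155·a + 0.4·b = 2.1
From row1: a = (1.8 − 0.03·b) / 0.19.
Into row2: 0.155·(1.8 − 0.03·b)/0.19 + 0.4·b = 2.1 → b = 1.68185, a = 9.20813.

9.208 lb product A, 1.682 lb product B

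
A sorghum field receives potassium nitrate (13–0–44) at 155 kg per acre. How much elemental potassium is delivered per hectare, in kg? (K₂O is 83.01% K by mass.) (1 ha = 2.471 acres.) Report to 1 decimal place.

139.9 kg K per hectare

K₂O per acre = 155 × 44% = 68.2 kg.
Elemental K = 68.2 × 0.8301 = 56.6128 kg per acre.
Convert to per hectare: 56.6128 × 2.471 = 139.89 kg.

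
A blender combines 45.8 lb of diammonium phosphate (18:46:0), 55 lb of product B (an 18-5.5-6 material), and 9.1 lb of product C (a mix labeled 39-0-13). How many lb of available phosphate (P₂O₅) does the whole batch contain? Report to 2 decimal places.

P₂O₅ mass = 46%×45.8 + 5.5%×55 + 0%×9.1 = 24.093 lb.

24.09 lb P₂O₅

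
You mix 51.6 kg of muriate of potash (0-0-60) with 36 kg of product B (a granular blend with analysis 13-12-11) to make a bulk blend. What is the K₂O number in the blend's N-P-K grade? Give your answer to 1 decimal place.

Total mass = 51.6 + 36 = 87.6 kg.
K₂O mass = 60%×51.6 + 11%×36 = 34.92 kg.
% K₂O = 34.92 / 87.6 = 39.863%.

39.9% K₂O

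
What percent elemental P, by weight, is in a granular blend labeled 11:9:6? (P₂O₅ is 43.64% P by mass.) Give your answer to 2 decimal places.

3.93% P

%P = 9 × 0.4364 = 3.9276%.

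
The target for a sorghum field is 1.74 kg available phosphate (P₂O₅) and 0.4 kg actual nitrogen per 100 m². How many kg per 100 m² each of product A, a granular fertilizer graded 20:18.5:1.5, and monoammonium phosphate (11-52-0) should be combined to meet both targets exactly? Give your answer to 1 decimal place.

0.2 kg product A, 3.3 kg monoammonium phosphate

Let a = kg of product A, b = kg of monoammonium phosphate (per 100 m²).
P₂O₅: 0.185·a + 0.52·b = 1.74
N: 0.2·a + 0.11·b = 0.4
Eliminate a: (row1) − 0.185/0.2·(row2) → 0.41825·b = 1.37, so b = 3.27555.
Back-substitute: a = (1.74 − 0.52·3.27555) / 0.185 = 0.198446.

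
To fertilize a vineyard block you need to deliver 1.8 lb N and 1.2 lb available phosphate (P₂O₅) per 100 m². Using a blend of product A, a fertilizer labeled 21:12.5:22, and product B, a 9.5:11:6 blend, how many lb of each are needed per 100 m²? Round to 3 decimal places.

With a, b = lb per 100 m² of product A and product B:
N: 0.21·a + 0.095·b = 1.8
P₂O₅: 0.125·a + 0.11·b = 1.2
Eliminate b: (row1) − 0.095/0.11·(row2) → 0.102045·a = 0.763636, so a = 7.4833.
Then b = (1.2 − 0.125·7.4833) / 0.11 = 2.40535.

7.483 lb product A, 2.405 lb product B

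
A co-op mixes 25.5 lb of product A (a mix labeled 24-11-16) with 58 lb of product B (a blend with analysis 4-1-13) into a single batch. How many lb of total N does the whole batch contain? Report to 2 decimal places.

N mass = 24%×25.5 + 4%×58 = 8.44 lb.

8.44 lb N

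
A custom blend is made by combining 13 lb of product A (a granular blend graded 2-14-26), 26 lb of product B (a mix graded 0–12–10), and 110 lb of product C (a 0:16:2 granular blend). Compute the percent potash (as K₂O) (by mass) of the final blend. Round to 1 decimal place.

Total mass = 13 + 26 + 110 = 149 lb.
K₂O mass = 26%×13 + 10%×26 + 2%×110 = 8.18 lb.
% K₂O = 8.18 / 149 = 5.48993%.

5.5% K₂O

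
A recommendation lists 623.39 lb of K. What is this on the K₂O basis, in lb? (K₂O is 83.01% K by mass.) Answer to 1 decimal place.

751.0 lb K₂O

K₂O = 623.39 / 0.8301 = 750.982 lb.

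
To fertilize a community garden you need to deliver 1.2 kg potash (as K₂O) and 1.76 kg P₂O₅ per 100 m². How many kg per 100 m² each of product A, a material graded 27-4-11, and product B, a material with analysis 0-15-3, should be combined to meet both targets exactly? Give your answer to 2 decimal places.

8.31 kg product A, 9.52 kg product B

With a, b = kg per 100 m² of product A and product B:
K₂O: 0.11·a + 0.03·b = 1.2
P₂O₅: 0.04·a + 0.15·b = 1.76
Eliminate b: (row1) − 0.03/0.15·(row2) → 0.102·a = 0.848, so a = 8.31373.
Then b = (1.76 − 0.04·8.31373) / 0.15 = 9.51634.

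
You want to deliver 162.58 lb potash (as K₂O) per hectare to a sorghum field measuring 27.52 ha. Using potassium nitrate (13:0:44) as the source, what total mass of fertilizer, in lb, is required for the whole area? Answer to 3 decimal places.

Product per hectare = 162.58 / 44% = 369.5 lb.
Total product = 369.5 × 27.52 = 10168.64 lb.

10168.640 lb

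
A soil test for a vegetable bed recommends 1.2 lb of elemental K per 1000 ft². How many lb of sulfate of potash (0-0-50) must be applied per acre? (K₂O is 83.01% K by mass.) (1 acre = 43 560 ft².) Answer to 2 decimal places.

As K₂O: 1.2 / 0.8301 = 1.44561 lb per 1000 ft².
Product per 1000 ft² = 1.44561 / 50% = 2.89122 lb.
Convert to per acre: 2.89122 × 43.56 = 125.941 lb.

125.94 lb of product per acre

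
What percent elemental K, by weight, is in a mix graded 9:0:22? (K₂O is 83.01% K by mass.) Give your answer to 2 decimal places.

18.26% K

%K = 22 × 0.8301 = 18.2622%.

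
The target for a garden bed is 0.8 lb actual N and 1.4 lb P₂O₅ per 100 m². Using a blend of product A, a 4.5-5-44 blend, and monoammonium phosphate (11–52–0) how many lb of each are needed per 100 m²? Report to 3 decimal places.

Per-100 m² balance (a = product A, b = monoammonium phosphate):
N: 0.045·a + 0.11·b = 0.8
P₂O₅: 0.05·a + 0.52·b = 1.4
Solving simultaneously: a = 14.6369, b = 1.28492.

14.637 lb product A, 1.285 lb monoammonium phosphate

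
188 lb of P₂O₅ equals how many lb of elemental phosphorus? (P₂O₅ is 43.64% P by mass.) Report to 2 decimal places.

P = 188 × 0.4364 = 82.0432 lb.

82.04 lb P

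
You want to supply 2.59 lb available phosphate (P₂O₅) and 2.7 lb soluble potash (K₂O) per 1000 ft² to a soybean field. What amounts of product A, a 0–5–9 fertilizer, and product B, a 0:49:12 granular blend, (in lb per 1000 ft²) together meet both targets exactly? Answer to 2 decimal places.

26.57 lb product A, 2.57 lb product B

With a, b = lb per 1000 ft² of product A and product B:
P₂O₅: 0.05·a + 0.49·b = 2.59
K₂O: 0.09·a + 0.12·b = 2.7
Solving simultaneously: a = 26.5669, b = 2.5748.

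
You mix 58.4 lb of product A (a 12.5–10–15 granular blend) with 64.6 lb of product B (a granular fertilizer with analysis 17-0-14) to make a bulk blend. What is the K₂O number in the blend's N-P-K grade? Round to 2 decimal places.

14.47% K₂O

Total mass = 58.4 + 64.6 = 123 lb.
K₂O mass = 15%×58.4 + 14%×64.6 = 17.804 lb.
% K₂O = 17.804 / 123 = 14.4748%.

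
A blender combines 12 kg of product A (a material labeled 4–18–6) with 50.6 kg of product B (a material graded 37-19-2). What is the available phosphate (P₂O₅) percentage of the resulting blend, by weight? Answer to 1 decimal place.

Total mass = 12 + 50.6 = 62.6 kg.
P₂O₅ mass = 18%×12 + 19%×50.6 = 11.774 kg.
% P₂O₅ = 11.774 / 62.6 = 18.8083%.

18.8% P₂O₅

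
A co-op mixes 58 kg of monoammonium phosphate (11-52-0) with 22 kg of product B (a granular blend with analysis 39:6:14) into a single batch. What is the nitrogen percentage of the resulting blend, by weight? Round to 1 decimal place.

18.7% N

Total mass = 58 + 22 = 80 kg.
N mass = 11%×58 + 39%×22 = 14.96 kg.
% N = 14.96 / 80 = 18.7%.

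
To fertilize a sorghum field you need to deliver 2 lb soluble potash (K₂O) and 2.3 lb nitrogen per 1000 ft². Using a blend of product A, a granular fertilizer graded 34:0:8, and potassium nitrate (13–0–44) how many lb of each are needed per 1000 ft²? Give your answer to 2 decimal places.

With a, b = lb per 1000 ft² of product A and potassium nitrate:
K₂O: 0.08·a + 0.44·b = 2
N: 0.34·a + 0.13·b = 2.3
Eliminate b: (row1) − 0.44/0.13·(row2) → -1.07077·a = -5.78462, so a = 5.4023.
Then b = (2.3 − 0.34·5.4023) / 0.13 = 3.56322.

5.40 lb product A, 3.56 lb potassium nitrate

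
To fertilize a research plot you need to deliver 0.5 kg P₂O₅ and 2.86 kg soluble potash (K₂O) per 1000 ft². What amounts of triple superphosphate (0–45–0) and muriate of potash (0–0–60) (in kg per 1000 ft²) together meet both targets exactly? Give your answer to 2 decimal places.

Let a = kg of triple superphosphate, b = kg of muriate of potash (per 1000 ft²).
P₂O₅: 0.45·a + 0·b = 0.5
K₂O: 0·a + 0.6·b = 2.86
Solving simultaneously: a = 1.11111, b = 4.76667.

1.11 kg triple superphosphate, 4.77 kg muriate of potash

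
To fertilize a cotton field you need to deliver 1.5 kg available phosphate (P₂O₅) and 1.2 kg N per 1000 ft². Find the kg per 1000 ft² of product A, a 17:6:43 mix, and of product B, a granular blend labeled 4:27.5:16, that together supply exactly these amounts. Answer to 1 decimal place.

Per-1000 ft² balance (a = product A, b = product B):
P₂O₅: 0.06·a + 0.275·b = 1.5
N: 0.17·a + 0.04·b = 1.2
Eliminate a: (row1) − 0.06/0.17·(row2) → 0.260882·b = 1.07647, so b = 4.12627.
Back-substitute: a = (1.5 − 0.275·4.12627) / 0.06 = 6.08794.

6.1 kg product A, 4.1 kg product B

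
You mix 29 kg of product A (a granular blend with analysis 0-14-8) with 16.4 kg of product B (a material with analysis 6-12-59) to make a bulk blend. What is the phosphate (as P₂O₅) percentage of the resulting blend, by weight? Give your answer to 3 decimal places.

Total mass = 29 + 16.4 = 45.4 kg.
P₂O₅ mass = 14%×29 + 12%×16.4 = 6.028 kg.
% P₂O₅ = 6.028 / 45.4 = 13.2775%.

13.278% P₂O₅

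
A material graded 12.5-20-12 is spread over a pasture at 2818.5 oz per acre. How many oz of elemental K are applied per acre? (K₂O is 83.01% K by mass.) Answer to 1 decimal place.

K₂O per acre = 2818.5 × 12% = 338.22 oz.
Elemental K = 338.22 × 0.8301 = 280.756 oz per acre.

280.8 oz K per acre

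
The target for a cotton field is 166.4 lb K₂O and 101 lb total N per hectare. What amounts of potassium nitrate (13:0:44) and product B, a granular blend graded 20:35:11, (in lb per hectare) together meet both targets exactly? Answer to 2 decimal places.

Let a = lb of potassium nitrate, b = lb of product B (per hectare).
K₂O: 0.44·a + 0.11·b = 166.4
N: 0.13·a + 0.2·b = 101
Eliminate b: (row1) − 0.11/0.2·(row2) → 0.3685·a = 110.85, so a = 300.814.
Then b = (101 − 0.13·300.814) / 0.2 = 309.471.

300.81 lb potassium nitrate, 309.47 lb product B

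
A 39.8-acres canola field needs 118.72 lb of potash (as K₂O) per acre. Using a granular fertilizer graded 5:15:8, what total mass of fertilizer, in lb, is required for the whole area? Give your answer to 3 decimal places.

59063.200 lb

Product per acre = 118.72 / 8% = 1484 lb.
Total product = 1484 × 39.8 = 59063.2 lb.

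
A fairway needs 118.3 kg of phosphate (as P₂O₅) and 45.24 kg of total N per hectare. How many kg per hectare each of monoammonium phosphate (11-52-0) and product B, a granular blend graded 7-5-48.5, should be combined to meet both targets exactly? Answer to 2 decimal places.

With a, b = kg per hectare of monoammonium phosphate and product B:
P₂O₅: 0.52·a + 0.05·b = 118.3
N: 0.11·a + 0.07·b = 45.24
Eliminate a: (row1) − 0.52/0.11·(row2) → -0.280909·b = -95.5618, so b = 340.188.
Back-substitute: a = (118.3 − 0.05·340.188) / 0.52 = 194.7896.

194.79 kg monoammonium phosphate, 340.19 kg product B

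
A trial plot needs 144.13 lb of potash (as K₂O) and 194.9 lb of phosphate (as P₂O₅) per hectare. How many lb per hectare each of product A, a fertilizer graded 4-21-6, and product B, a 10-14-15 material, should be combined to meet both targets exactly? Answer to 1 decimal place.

392.1 lb product A, 804.0 lb product B

With a, b = lb per hectare of product A and product B:
K₂O: 0.06·a + 0.15·b = 144.13
P₂O₅: 0.21·a + 0.14·b = 194.9
From row1: a = (144.13 − 0.15·b) / 0.06.
Into row2: 0.21·(144.13 − 0.15·b)/0.06 + 0.14·b = 194.9 → b = 804.039, a = 392.069.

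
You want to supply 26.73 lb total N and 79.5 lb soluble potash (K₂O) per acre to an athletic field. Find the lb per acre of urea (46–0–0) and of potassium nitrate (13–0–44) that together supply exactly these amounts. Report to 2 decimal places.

7.05 lb urea, 180.68 lb potassium nitrate

Per-acre balance (a = urea, b = potassium nitrate):
N: 0.46·a + 0.13·b = 26.73
K₂O: 0·a + 0.44·b = 79.5
Solving simultaneously: a = 7.04644, b = 180.682.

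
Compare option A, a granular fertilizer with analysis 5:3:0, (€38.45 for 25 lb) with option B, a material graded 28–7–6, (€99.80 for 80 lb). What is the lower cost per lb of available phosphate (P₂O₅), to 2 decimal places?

option A: P₂O₅ per bag = 25 × 3% = 0.75 lb; cost = 38.45 / 0.75 = €51.2667/lb P₂O₅.
option B: P₂O₅ per bag = 80 × 7% = 5.6 lb; cost = 99.80 / 5.6 = €17.8214/lb P₂O₅.
option B is cheaper.

€17.82 per lb P₂O₅ (option B)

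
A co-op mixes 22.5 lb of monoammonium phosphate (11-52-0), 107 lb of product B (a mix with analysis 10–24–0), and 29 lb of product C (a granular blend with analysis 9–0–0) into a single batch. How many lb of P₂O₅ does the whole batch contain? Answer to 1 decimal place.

37.4 lb P₂O₅

P₂O₅ mass = 52%×22.5 + 24%×107 + 0%×29 = 37.38 lb.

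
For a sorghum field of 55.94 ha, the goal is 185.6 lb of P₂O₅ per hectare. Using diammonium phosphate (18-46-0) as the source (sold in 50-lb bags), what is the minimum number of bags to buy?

Product per hectare = 185.6 / 46% = 403.478 lb.
Total product = 403.478 × 55.94 = 22570.6 lb.
Bags = ⌈22570.6 / 50⌉ = 452.

452 bags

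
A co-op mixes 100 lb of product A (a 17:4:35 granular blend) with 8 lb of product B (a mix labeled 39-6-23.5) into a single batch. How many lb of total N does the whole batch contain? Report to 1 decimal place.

N mass = 17%×100 + 39%×8 = 20.12 lb.

20.1 lb N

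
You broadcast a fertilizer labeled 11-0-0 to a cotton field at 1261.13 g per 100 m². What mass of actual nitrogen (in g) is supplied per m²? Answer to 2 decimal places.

1.39 g N per sq m

nitrogen per 100 m² = 1261.13 × 11% = 138.724 g.
Convert to per m²: 138.724 × 0.01 = 1.38724 g.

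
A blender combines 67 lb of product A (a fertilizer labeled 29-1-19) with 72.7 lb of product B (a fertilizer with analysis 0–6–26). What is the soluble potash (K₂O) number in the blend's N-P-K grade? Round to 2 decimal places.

Total mass = 67 + 72.7 = 139.7 lb.
K₂O mass = 19%×67 + 26%×72.7 = 31.632 lb.
% K₂O = 31.632 / 139.7 = 22.6428%.

22.64% K₂O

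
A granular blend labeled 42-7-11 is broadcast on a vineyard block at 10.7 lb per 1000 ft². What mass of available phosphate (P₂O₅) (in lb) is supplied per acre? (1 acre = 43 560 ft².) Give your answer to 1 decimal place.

P₂O₅ per 1000 ft² = 10.7 × 7% = 0.749 lb.
Convert to per acre: 0.749 × 43.56 = 32.6264 lb.

32.6 lb P₂O₅ per acre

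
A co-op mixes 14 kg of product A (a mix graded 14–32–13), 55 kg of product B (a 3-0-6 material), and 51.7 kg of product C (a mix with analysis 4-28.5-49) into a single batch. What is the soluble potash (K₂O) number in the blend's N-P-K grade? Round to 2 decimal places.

Total mass = 14 + 55 + 51.7 = 120.7 kg.
K₂O mass = 13%×14 + 6%×55 + 49%×51.7 = 30.453 kg.
% K₂O = 30.453 / 120.7 = 25.2303%.

25.23% K₂O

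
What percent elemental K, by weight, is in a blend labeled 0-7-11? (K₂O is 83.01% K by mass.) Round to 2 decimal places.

9.13% K

%K = 11 × 0.8301 = 9.1311%.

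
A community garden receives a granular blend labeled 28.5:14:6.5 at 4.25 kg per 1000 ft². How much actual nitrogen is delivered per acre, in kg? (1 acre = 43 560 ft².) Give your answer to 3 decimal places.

52.762 kg N per acre

nitrogen per 1000 ft² = 4.25 × 28.5% = 1.21125 kg.
Convert to per acre: 1.21125 × 43.56 = 52.7621 kg.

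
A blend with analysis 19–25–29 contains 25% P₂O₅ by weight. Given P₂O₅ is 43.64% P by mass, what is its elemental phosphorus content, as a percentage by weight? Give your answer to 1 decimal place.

%P = 25 × 0.4364 = 10.91%.

10.9% P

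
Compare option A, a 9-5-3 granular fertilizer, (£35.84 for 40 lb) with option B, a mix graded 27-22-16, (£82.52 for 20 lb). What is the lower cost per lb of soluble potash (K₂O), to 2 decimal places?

option A: K₂O per bag = 40 × 3% = 1.2 lb; cost = 35.84 / 1.2 = £29.8667/lb K₂O.
option B: K₂O per bag = 20 × 16% = 3.2 lb; cost = 82.52 / 3.2 = £25.7875/lb K₂O.
option B is cheaper.

£25.79 per lb K₂O (option B)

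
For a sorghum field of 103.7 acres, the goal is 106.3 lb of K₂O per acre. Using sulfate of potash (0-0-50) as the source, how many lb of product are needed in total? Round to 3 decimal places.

22046.620 lb

Product per acre = 106.3 / 50% = 212.6 lb.
Total product = 212.6 × 103.7 = 22046.62 lb.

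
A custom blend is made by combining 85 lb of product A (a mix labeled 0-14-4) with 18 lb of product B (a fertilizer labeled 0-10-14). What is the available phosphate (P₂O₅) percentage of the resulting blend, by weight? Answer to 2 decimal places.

13.30% P₂O₅

Total mass = 85 + 18 = 103 lb.
P₂O₅ mass = 14%×85 + 10%×18 = 13.7 lb.
% P₂O₅ = 13.7 / 103 = 13.301%.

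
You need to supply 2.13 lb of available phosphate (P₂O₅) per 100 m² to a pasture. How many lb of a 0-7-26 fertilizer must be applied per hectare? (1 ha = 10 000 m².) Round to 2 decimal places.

Product per 100 m² = 2.13 / 7% = 30.4286 lb.
Convert to per hectare: 30.4286 × 100 = 3042.857 lb.

3042.86 lb of product per hectare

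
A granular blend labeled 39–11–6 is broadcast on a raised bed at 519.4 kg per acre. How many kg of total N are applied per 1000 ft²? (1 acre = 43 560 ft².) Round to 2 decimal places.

4.65 kg N per thousand sq ft

nitrogen per acre = 519.4 × 39% = 202.566 kg.
Convert to per 1000 ft²: 202.566 × 0.0229568 = 4.65028 kg.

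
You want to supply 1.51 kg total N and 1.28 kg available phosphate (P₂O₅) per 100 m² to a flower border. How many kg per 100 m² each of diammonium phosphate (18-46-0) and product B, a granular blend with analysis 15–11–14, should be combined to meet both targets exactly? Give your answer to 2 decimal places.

0.53 kg diammonium phosphate, 9.43 kg product B

Per-100 m² balance (a = diammonium phosphate, b = product B):
N: 0.18·a + 0.15·b = 1.51
P₂O₅: 0.46·a + 0.11·b = 1.28
Eliminate a: (row1) − 0.18/0.46·(row2) → 0.106957·b = 1.00913, so b = 9.43496.
Back-substitute: a = (1.51 − 0.15·9.43496) / 0.18 = 0.526423.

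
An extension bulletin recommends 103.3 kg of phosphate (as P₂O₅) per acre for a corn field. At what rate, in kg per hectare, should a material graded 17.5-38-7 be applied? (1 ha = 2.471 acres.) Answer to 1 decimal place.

671.7 kg of product per hectare

Product per acre = 103.3 / 38% = 271.842 kg.
Convert to per hectare: 271.842 × 2.471 = 671.722 kg.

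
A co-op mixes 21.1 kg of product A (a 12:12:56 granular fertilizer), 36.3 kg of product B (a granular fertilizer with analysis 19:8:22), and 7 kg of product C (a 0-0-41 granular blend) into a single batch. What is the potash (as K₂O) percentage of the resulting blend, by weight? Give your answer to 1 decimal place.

35.2% K₂O

Total mass = 21.1 + 36.3 + 7 = 64.4 kg.
K₂O mass = 56%×21.1 + 22%×36.3 + 41%×7 = 22.672 kg.
% K₂O = 22.672 / 64.4 = 35.205%.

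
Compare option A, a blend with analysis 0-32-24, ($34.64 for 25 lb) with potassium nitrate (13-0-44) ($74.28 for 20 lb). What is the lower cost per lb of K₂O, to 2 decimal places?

$5.77 per lb K₂O (option A)

option A: K₂O per bag = 25 × 24% = 6 lb; cost = 34.64 / 6 = $5.7733/lb K₂O.
potassium nitrate: K₂O per bag = 20 × 44% = 8.8 lb; cost = 74.28 / 8.8 = $8.4409/lb K₂O.
option A is cheaper.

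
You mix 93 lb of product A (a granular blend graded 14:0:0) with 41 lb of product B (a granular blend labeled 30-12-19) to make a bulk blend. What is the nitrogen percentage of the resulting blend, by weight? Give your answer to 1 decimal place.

Total mass = 93 + 41 = 134 lb.
N mass = 14%×93 + 30%×41 = 25.32 lb.
% N = 25.32 / 134 = 18.8955%.

18.9% N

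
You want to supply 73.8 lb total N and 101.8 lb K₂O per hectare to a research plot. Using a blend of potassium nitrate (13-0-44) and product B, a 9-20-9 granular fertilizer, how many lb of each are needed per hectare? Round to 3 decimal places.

90.323 lb potassium nitrate, 689.534 lb product B

Per-hectare balance (a = potassium nitrate, b = product B):
N: 0.13·a + 0.09·b = 73.8
K₂O: 0.44·a + 0.09·b = 101.8
Eliminate b: (row1) − 0.09/0.09·(row2) → -0.31·a = -28, so a = 90.3226.
Then b = (101.8 − 0.44·90.3226) / 0.09 = 689.5341.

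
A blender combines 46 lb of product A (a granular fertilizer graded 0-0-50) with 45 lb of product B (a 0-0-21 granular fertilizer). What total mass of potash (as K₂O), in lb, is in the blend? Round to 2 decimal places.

32.45 lb K₂O

K₂O mass = 50%×46 + 21%×45 = 32.45 lb.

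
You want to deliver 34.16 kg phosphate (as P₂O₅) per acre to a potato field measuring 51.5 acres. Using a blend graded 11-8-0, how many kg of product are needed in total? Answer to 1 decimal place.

21990.5 kg

Product per acre = 34.16 / 8% = 427 kg.
Total product = 427 × 51.5 = 21990.5 kg.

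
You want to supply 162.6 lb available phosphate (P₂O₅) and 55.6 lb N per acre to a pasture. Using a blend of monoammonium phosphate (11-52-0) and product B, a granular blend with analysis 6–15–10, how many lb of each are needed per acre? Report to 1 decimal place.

96.3 lb monoammonium phosphate, 750.1 lb product B

Let a = lb of monoammonium phosphate, b = lb of product B (per acre).
P₂O₅: 0.52·a + 0.15·b = 162.6
N: 0.11·a + 0.06·b = 55.6
Eliminate a: (row1) − 0.52/0.11·(row2) → -0.133636·b = -100.236, so b = 750.068.
Back-substitute: a = (162.6 − 0.15·750.068) / 0.52 = 96.3265.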